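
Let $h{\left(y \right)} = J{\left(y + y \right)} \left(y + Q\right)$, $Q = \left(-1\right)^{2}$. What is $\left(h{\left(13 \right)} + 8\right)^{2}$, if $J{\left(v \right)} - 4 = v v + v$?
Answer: $97851664$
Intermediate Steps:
$J{\left(v \right)} = 4 + v + v^{2}$ ($J{\left(v \right)} = 4 + \left(v v + v\right) = 4 + \left(v^{2} + v\right) = 4 + \left(v + v^{2}\right) = 4 + v + v^{2}$)
$Q = 1$
$h{\left(y \right)} = \left(1 + y\right) \left(4 + 2 y + 4 y^{2}\right)$ ($h{\left(y \right)} = \left(4 + \left(y + y\right) + \left(y + y\right)^{2}\right) \left(y + 1\right) = \left(4 + 2 y + \left(2 y\right)^{2}\right) \left(1 + y\right) = \left(4 + 2 y + 4 y^{2}\right) \left(1 + y\right) = \left(1 + y\right) \left(4 + 2 y + 4 y^{2}\right)$)
$\left(h{\left(13 \right)} + 8\right)^{2} = \left(2 \left(1 + 13\right) \left(2 + 13 + 2 \cdot 13^{2}\right) + 8\right)^{2} = \left(2 \cdot 14 \left(2 + 13 + 2 \cdot 169\right) + 8\right)^{2} = \left(2 \cdot 14 \left(2 + 13 + 338\right) + 8\right)^{2} = \left(2 \cdot 14 \cdot 353 + 8\right)^{2} = \left(9884 + 8\right)^{2} = 9892^{2} = 97851664$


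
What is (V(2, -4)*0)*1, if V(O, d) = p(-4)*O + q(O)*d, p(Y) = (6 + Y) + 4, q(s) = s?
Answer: 0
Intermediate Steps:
p(Y) = 10 + Y
V(O, d) = 6*O + O*d (V(O, d) = (10 - 4)*O + O*d = 6*O + O*d)
(V(2, -4)*0)*1 = ((2*(6 - 4))*0)*1 = ((2*2)*0)*1 = (4*0)*1 = 0*1 = 0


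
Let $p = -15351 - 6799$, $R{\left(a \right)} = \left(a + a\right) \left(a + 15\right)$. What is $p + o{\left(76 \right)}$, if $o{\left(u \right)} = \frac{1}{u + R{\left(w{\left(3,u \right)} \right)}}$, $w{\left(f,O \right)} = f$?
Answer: $- \frac{4075599}{184} \approx -22150.0$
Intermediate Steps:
$R{\left(a \right)} = 2 a \left(15 + a\right)$
$o{\left(u \right)} = \frac{1}{108 + u}$ ($o{\left(u \right)} = \frac{1}{u + 2 \cdot 3 \left(15 + 3\right)} = \frac{1}{u + 2 \cdot 3 \cdot 18} = \frac{1}{u + 108} = \frac{1}{108 + u}$)
$p = -22150$
$p + o{\left(76 \right)} = -22150 + \frac{1}{108 + 76} = -22150 + \frac{1}{184} = - \frac{4075599}{184}$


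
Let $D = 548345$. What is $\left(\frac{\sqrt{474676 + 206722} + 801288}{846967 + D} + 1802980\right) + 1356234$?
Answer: $\frac{183670416919}{58138} + \frac{\sqrt{681398}}{1395312} \approx 3.1592 \cdot 10^{6}$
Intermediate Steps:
$\left(\frac{\sqrt{474676 + 206722} + 801288}{846967 + D} + 1802980\right) + 1356234 = \left(\frac{\sqrt{474676 + 206722} + 801288}{846967 + 548345} + 1802980\right) + 1356234 = \left(\frac{\sqrt{681398} + 801288}{1395312} + 1802980\right) + 1356234 = \left(\left(801288 + \sqrt{681398}\right) \frac{1}{1395312} + 1802980\right) + 1356234 = \left(\left(\frac{33387}{58138} + \frac{\sqrt{681398}}{1395312}\right) + 1802980\right) + 1356234 = \left(\frac{104821684627}{58138} + \frac{\sqrt{681398}}{1395312}\right) + 1356234 = \frac{183670416919}{58138} + \frac{\sqrt{681398}}{1395312}$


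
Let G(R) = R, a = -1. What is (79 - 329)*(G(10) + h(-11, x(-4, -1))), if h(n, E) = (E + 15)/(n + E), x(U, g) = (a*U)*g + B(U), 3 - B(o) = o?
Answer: -3875/2 ≈ -1937.5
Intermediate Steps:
B(o) = 3 - o
x(U, g) = 3 - U - U*g (x(U, g) = (-U)*g + (3 - U) = -U*g + (3 - U) = 3 - U - U*g)
h(n, E) = (15 + E)/(E + n)
(79 - 329)*(G(10) + h(-11, x(-4, -1))) = (79 - 329)*(10 + (15 + (3 - 1*(-4) - 1*(-4)*(-1)))/((3 - 1*(-4) - 1*(-4)*(-1)) - 11)) = -250*(10 + (15 + (3 + 4 - 4))/((3 + 4 - 4) - 11)) = -250*(10 + (15 + 3)/(3 - 11)) = -250*(10 + 18/(-8)) = -250*(10 - ⅛*18) = -250*(10 - 9/4) = -250*31/4 = -3875/2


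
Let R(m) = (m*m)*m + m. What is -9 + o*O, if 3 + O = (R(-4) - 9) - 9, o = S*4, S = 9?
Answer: -3213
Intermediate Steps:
o = 36 (o = 9*4 = 36)
R(m) = m + m³ (R(m) = m²*m + m = m³ + m = m + m³)
O = -89 (O = -3 + (((-4 + (-4)³) - 9) - 9) = -3 + (((-4 - 64) - 9) - 9) = -3 + ((-68 - 9) - 9) = -3 + (-77 - 9) = -3 - 86 = -89)
-9 + o*O = -9 + 36*(-89) = -9 - 3204 = -3213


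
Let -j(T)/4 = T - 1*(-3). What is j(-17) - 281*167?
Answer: -46871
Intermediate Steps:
j(T) = -12 - 4*T (j(T) = -4*(T - 1*(-3)) = -4*(T + 3) = -4*(3 + T) = -12 - 4*T)
j(-17) - 281*167 = (-12 - 4*(-17)) - 281*167 = (-12 + 68) - 46927 = 56 - 46927 = -46871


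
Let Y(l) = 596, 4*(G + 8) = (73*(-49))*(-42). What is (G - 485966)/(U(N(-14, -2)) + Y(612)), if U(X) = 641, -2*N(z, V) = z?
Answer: -896831/2474 ≈ -362.50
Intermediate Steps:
G = 75101/2 (G = -8 + ((73*(-49))*(-42))/4 = -8 + (-3577*(-42))/4 = -8 + (1/4)*150234 = -8 + 75117/2 = 75101/2 ≈ 37551.)
N(z, V) = -z/2
(G - 485966)/(U(N(-14, -2)) + Y(612)) = (75101/2 - 485966)/(641 + 596) = -896831/2/1237 = -896831/2*1/1237 = -896831/2474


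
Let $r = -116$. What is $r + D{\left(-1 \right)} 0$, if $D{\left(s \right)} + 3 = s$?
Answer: $-116$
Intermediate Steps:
$D{\left(s \right)} = -3 + s$
$r + D{\left(-1 \right)} 0 = -116 + \left(-3 - 1\right) 0 = -116 - 0 = -116 + 0 = -116$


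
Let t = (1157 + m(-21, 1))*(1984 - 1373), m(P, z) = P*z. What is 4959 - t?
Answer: -689137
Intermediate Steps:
t = 694096 (t = (1157 - 21*1)*(1984 - 1373) = (1157 - 21)*611 = 1136*611 = 694096)
4959 - t = 4959 - 1*694096 = 4959 - 694096 = -689137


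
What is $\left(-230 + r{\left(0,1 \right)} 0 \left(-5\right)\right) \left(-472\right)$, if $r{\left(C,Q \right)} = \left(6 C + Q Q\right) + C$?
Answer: $108560$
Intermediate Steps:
$r{\left(C,Q \right)} = Q^{2} + 7 C$ ($r{\left(C,Q \right)} = \left(6 C + Q^{2}\right) + C = \left(Q^{2} + 6 C\right) + C = Q^{2} + 7 C$)
$\left(-230 + r{\left(0,1 \right)} 0 \left(-5\right)\right) \left(-472\right) = \left(-230 + \left(1^{2} + 7 \cdot 0\right) 0 \left(-5\right)\right) \left(-472\right) = \left(-230 + \left(1 + 0\right) 0 \left(-5\right)\right) \left(-472\right) = \left(-230 + 1 \cdot 0 \left(-5\right)\right) \left(-472\right) = \left(-230 + 0 \left(-5\right)\right) \left(-472\right) = \left(-230 + 0\right) \left(-472\right) = \left(-230\right) \left(-472\right) = 108560$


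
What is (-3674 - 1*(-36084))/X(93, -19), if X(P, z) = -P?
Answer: -32410/93 ≈ -348.49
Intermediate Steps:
(-3674 - 1*(-36084))/X(93, -19) = (-3674 - 1*(-36084))/((-1*93)) = (-3674 + 36084)/(-93) = 32410*(-1/93) = -32410/93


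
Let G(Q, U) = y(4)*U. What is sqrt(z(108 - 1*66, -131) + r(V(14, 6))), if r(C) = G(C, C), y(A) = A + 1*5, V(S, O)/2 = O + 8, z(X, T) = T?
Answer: 11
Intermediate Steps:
V(S, O) = 16 + 2*O (V(S, O) = 2*(O + 8) = 2*(8 + O) = 16 + 2*O)
y(A) = 5 + A (y(A) = A + 5 = 5 + A)
G(Q, U) = 9*U (G(Q, U) = (5 + 4)*U = 9*U)
r(C) = 9*C
sqrt(z(108 - 1*66, -131) + r(V(14, 6))) = sqrt(-131 + 9*(16 + 2*6)) = sqrt(-131 + 9*(16 + 12)) = sqrt(-131 + 9*28) = sqrt(-131 + 252) = sqrt(121) = 11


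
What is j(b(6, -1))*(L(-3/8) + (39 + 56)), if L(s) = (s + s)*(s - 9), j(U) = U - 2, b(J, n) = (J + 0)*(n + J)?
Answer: 22855/8 ≈ 2856.9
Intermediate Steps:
b(J, n) = J*(J + n)
j(U) = -2 + U
L(s) = 2*s*(-9 + s) (L(s) = (2*s)*(-9 + s) = 2*s*(-9 + s))
j(b(6, -1))*(L(-3/8) + (39 + 56)) = (-2 + 6*(6 - 1))*(2*(-3/8)*(-9 - 3/8) + (39 + 56)) = (-2 + 6*5)*(2*(-3*⅛)*(-9 - 3*⅛) + 95) = (-2 + 30)*(2*(-3/8)*(-9 - 3/8) + 95) = 28*(2*(-3/8)*(-75/8) + 95) = 28*(225/32 + 95) = 28*(3265/32) = 22855/8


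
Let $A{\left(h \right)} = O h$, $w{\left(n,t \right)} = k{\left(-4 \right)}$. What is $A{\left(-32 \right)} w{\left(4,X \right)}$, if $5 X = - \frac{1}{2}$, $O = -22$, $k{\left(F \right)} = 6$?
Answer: $4224$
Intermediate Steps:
$X = - \frac{1}{10}$ ($X = \frac{\left(-1\right) \frac{1}{2}}{5} = \frac{1}{5} \left(- \frac{1}{2}\right) = - \frac{1}{10} \approx -0.1$)
$w{\left(n,t \right)} = 6$
$A{\left(h \right)} = - 22 h$
$A{\left(-32 \right)} w{\left(4,X \right)} = \left(-22\right) \left(-32\right) 6 = 704 \cdot 6 = 4224$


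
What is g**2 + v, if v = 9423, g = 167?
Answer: 37312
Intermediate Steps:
g**2 + v = 167**2 + 9423 = 27889 + 9423 = 37312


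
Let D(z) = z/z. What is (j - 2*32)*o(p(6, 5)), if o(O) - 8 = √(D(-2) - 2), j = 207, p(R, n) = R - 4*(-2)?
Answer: 1144 + 143*I ≈ 1144.0 + 143.0*I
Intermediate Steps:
D(z) = 1
p(R, n) = 8 + R (p(R, n) = R + 8 = 8 + R)
o(O) = 8 + I (o(O) = 8 + √(1 - 2) = 8 + √(-1) = 8 + I)
(j - 2*32)*o(p(6, 5)) = (207 - 2*32)*(8 + I) = (207 - 64)*(8 + I) = 143*(8 + I) = 1144 + 143*I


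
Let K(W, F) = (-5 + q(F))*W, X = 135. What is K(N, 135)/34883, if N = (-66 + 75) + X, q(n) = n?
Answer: 18720/34883 ≈ 0.53665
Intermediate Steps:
N = 144 (N = (-66 + 75) + 135 = 9 + 135 = 144)
K(W, F) = W*(-5 + F) (K(W, F) = (-5 + F)*W = W*(-5 + F))
K(N, 135)/34883 = (144*(-5 + 135))/34883 = (144*130)*(1/34883) = 18720*(1/34883) = 18720/34883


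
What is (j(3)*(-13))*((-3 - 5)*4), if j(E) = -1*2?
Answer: -832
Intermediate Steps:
j(E) = -2
(j(3)*(-13))*((-3 - 5)*4) = (-2*(-13))*((-3 - 5)*4) = 26*(-8*4) = 26*(-32) = -832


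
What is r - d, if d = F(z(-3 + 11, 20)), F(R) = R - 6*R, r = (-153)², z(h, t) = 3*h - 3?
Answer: 23514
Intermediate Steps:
z(h, t) = -3 + 3*h
r = 23409
F(R) = -5*R
d = -105 (d = -5*(-3 + 3*(-3 + 11)) = -5*(-3 + 3*8) = -5*(-3 + 24) = -5*21 = -105)
r - d = 23409 - 1*(-105) = 23409 + 105 = 23514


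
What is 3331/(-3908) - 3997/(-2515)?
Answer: 7242811/9828620 ≈ 0.73691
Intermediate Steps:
3331/(-3908) - 3997/(-2515) = 3331*(-1/3908) - 3997*(-1/2515) = -3331/3908 + 3997/2515 = 7242811/9828620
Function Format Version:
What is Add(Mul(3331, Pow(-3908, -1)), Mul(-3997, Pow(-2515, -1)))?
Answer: Rational(7242811, 9828620) ≈ 0.73691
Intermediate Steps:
Add(Mul(3331, Pow(-3908, -1)), Mul(-3997, Pow(-2515, -1))) = Add(Mul(3331, Rational(-1, 3908)), Mul(-3997, Rational(-1, 2515))) = Add(Rational(-3331, 3908), Rational(3997, 2515)) = Rational(7242811, 9828620)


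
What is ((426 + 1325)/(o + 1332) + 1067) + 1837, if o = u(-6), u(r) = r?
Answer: 226615/78 ≈ 2905.3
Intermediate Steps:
o = -6
((426 + 1325)/(o + 1332) + 1067) + 1837 = ((426 + 1325)/(-6 + 1332) + 1067) + 1837 = (1751/1326 + 1067) + 1837 = (1751*(1/1326) + 1067) + 1837 = (103/78 + 1067) + 1837 = 83329/78 + 1837 = 226615/78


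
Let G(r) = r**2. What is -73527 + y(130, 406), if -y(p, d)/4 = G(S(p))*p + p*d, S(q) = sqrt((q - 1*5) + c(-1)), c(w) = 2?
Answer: -350687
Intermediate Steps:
S(q) = sqrt(-3 + q) (S(q) = sqrt((q - 1*5) + 2) = sqrt((q - 5) + 2) = sqrt((-5 + q) + 2) = sqrt(-3 + q))
y(p, d) = -4*d*p - 4*p*(-3 + p) (y(p, d) = -4*((sqrt(-3 + p))**2*p + p*d) = -4*((-3 + p)*p + d*p) = -4*(p*(-3 + p) + d*p) = -4*(d*p + p*(-3 + p)) = -4*d*p - 4*p*(-3 + p))
-73527 + y(130, 406) = -73527 + 4*130*(3 - 1*406 - 1*130) = -73527 + 4*130*(3 - 406 - 130) = -73527 + 4*130*(-533) = -73527 - 277160 = -350687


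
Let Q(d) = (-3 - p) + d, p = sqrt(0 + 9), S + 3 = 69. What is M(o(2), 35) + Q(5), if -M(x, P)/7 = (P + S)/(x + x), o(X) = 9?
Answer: -725/18 ≈ -40.278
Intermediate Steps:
S = 66 (S = -3 + 69 = 66)
p = 3 (p = sqrt(9) = 3)
Q(d) = -6 + d (Q(d) = (-3 - 1*3) + d = (-3 - 3) + d = -6 + d)
M(x, P) = -7*(66 + P)/(2*x) (M(x, P) = -7*(P + 66)/(x + x) = -7*(66 + P)/(2*x))
M(o(2), 35) + Q(5) = (7/2)*(-66 - 1*35)/9 + (-6 + 5) = (7/2)*(1/9)*(-66 - 35) - 1 = (7/2)*(1/9)*(-101) - 1 = -707/18 - 1 = -725/18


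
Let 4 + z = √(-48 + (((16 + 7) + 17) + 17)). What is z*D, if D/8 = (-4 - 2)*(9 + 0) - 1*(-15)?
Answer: 312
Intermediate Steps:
z = -1 (z = -4 + √(-48 + (((16 + 7) + 17) + 17)) = -4 + √(-48 + ((23 + 17) + 17)) = -4 + √(-48 + (40 + 17)) = -4 + √(-48 + 57) = -4 + √9 = -4 + 3 = -1)
D = -312 (D = 8*((-4 - 2)*(9 + 0) - 1*(-15)) = 8*(-6*9 + 15) = 8*(-54 + 15) = 8*(-39) = -312)
z*D = -1*(-312) = 312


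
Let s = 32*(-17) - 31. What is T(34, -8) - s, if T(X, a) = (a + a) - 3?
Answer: 556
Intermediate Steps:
T(X, a) = -3 + 2*a (T(X, a) = 2*a - 3 = -3 + 2*a)
s = -575 (s = -544 - 31 = -575)
T(34, -8) - s = (-3 + 2*(-8)) - 1*(-575) = (-3 - 16) + 575 = -19 + 575 = 556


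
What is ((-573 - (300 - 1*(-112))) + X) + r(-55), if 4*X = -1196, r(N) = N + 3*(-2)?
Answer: -1345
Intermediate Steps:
r(N) = -6 + N (r(N) = N - 6 = -6 + N)
X = -299 (X = (¼)*(-1196) = -299)
((-573 - (300 - 1*(-112))) + X) + r(-55) = ((-573 - (300 - 1*(-112))) - 299) + (-6 - 55) = ((-573 - (300 + 112)) - 299) - 61 = ((-573 - 1*412) - 299) - 61 = ((-573 - 412) - 299) - 61 = (-985 - 299) - 61 = -1284 - 61 = -1345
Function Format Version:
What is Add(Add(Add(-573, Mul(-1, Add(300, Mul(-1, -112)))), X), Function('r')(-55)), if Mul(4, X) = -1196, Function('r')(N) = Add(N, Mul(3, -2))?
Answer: -1345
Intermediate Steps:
Function('r')(N) = Add(-6, N) (Function('r')(N) = Add(N, -6) = Add(-6, N))
X = -299 (X = Mul(Rational(1, 4), -1196) = -299)
Add(Add(Add(-573, Mul(-1, Add(300, Mul(-1, -112)))), X), Function('r')(-55)) = Add(Add(Add(-573, Mul(-1, Add(300, Mul(-1, -112)))), -299), Add(-6, -55)) = Add(Add(Add(-573, Mul(-1, Add(300, 112))), -299), -61) = Add(Add(Add(-573, Mul(-1, 412)), -299), -61) = Add(Add(Add(-573, -412), -299), -61) = Add(Add(-985, -299), -61) = Add(-1284, -61) = -1345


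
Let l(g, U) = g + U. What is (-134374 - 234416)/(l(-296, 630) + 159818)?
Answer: -61465/26692 ≈ -2.3027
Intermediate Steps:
l(g, U) = U + g
(-134374 - 234416)/(l(-296, 630) + 159818) = (-134374 - 234416)/((630 - 296) + 159818) = -368790/(334 + 159818) = -368790/160152 = -368790*1/160152 = -61465/26692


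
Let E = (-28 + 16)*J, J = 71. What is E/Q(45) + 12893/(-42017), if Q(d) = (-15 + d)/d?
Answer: -53710619/42017 ≈ -1278.3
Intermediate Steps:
Q(d) = (-15 + d)/d
E = -852 (E = (-28 + 16)*71 = -12*71 = -852)
E/Q(45) + 12893/(-42017) = -852*45/(-15 + 45) + 12893/(-42017) = -852/((1/45)*30) + 12893*(-1/42017) = -852/⅔ - 12893/42017 = -852*3/2 - 12893/42017 = -1278 - 12893/42017 = -53710619/42017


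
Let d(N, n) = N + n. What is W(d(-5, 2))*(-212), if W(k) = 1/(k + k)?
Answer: 106/3 ≈ 35.333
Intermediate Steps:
W(k) = 1/(2*k)
W(d(-5, 2))*(-212) = (1/(2*(-5 + 2)))*(-212) = ((½)/(-3))*(-212) = ((½)*(-⅓))*(-212) = -⅙*(-212) = 106/3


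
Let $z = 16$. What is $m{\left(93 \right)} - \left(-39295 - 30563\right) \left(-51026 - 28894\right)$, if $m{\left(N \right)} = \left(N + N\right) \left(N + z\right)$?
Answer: $-5583031086$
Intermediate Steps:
$m{\left(N \right)} = 2 N \left(16 + N\right)$ ($m{\left(N \right)} = \left(N + N\right) \left(N + 16\right) = 2 N \left(16 + N\right)$)
$m{\left(93 \right)} - \left(-39295 - 30563\right) \left(-51026 - 28894\right) = 2 \cdot 93 \left(16 + 93\right) - \left(-39295 - 30563\right) \left(-51026 - 28894\right) = 2 \cdot 93 \cdot 109 - \left(-69858\right) \left(-79920\right) = 20274 - 5583051360 = -5583031086$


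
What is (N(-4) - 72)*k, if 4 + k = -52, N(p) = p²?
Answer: 3136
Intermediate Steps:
k = -56 (k = -4 - 52 = -56)
(N(-4) - 72)*k = ((-4)² - 72)*(-56) = (16 - 72)*(-56) = -56*(-56) = 3136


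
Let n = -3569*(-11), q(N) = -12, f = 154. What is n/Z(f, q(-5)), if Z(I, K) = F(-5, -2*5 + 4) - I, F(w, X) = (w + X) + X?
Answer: -39259/171 ≈ -229.58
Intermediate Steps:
F(w, X) = w + 2*X (F(w, X) = (X + w) + X = w + 2*X)
n = 39259
Z(I, K) = -17 - I (Z(I, K) = (-5 + 2*(-2*5 + 4)) - I = (-5 + 2*(-10 + 4)) - I = (-5 + 2*(-6)) - I = (-5 - 12) - I = -17 - I)
n/Z(f, q(-5)) = 39259/(-17 - 1*154) = 39259/(-17 - 154) = 39259/(-171) = 39259*(-1/171) = -39259/171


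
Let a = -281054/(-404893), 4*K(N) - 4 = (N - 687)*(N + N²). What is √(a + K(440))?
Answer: 47*I*√889227709984851/404893 ≈ 3461.5*I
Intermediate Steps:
K(N) = 1 + (-687 + N)*(N + N²)/4 (K(N) = 1 + ((N - 687)*(N + N²))/4 = 1 + ((-687 + N)*(N + N²))/4 = 1 + (-687 + N)*(N + N²)/4)
a = 281054/404893 (a = -281054*(-1/404893) = 281054/404893 ≈ 0.69414)
√(a + K(440)) = √(281054/404893 + (1 - 687/4*440 - 343/2*440² + (¼)*440³)) = √(281054/404893 + (1 - 75570 - 343/2*193600 + (¼)*85184000)) = √(281054/404893 + (1 - 75570 - 33202400 + 21296000)) = √(281054/404893 - 11981969) = √(-4851415093263/404893) = 47*I*√889227709984851/404893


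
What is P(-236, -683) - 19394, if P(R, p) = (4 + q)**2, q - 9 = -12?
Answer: -19393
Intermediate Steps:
q = -3 (q = 9 - 12 = -3)
P(R, p) = 1 (P(R, p) = (4 - 3)**2 = 1**2 = 1)
P(-236, -683) - 19394 = 1 - 19394 = -19393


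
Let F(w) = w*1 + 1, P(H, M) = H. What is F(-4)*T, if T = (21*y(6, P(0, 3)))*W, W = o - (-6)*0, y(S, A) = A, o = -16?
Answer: 0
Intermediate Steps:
F(w) = 1 + w (F(w) = w + 1 = 1 + w)
W = -16 (W = -16 - (-6)*0 = -16 - 1*0 = -16 + 0 = -16)
T = 0 (T = (21*0)*(-16) = 0*(-16) = 0)
F(-4)*T = (1 - 4)*0 = -3*0 = 0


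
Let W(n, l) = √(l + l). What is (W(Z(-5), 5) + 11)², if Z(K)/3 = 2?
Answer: (11 + √10)² ≈ 200.57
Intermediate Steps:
Z(K) = 6 (Z(K) = 3*2 = 6)
W(n, l) = √2*√l (W(n, l) = √(2*l) = √2*√l)
(W(Z(-5), 5) + 11)² = (√2*√5 + 11)² = (√10 + 11)² = (11 + √10)²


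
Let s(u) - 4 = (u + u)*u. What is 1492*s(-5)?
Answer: 80568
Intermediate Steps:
s(u) = 4 + 2*u**2 (s(u) = 4 + (u + u)*u = 4 + (2*u)*u = 4 + 2*u**2)
1492*s(-5) = 1492*(4 + 2*(-5)**2) = 1492*(4 + 2*25) = 1492*(4 + 50) = 1492*54 = 80568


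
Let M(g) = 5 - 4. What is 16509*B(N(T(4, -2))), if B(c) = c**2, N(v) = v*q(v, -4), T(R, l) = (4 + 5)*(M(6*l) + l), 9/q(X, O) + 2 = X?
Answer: 108315549/121 ≈ 8.9517e+5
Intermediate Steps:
q(X, O) = 9/(-2 + X)
M(g) = 1
T(R, l) = 9 + 9*l (T(R, l) = (4 + 5)*(1 + l) = 9*(1 + l) = 9 + 9*l)
N(v) = 9*v/(-2 + v) (N(v) = v*(9/(-2 + v)) = 9*v/(-2 + v))
16509*B(N(T(4, -2))) = 16509*(9*(9 + 9*(-2))/(-2 + (9 + 9*(-2))))**2 = 16509*(9*(9 - 18)/(-2 + (9 - 18)))**2 = 16509*(9*(-9)/(-2 - 9))**2 = 16509*(9*(-9)/(-11))**2 = 16509*(9*(-9)*(-1/11))**2 = 16509*(81/11)**2 = 16509*(6561/121) = 108315549/121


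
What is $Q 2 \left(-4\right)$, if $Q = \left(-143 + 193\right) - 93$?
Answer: $344$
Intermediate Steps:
$Q = -43$ ($Q = 50 - 93 = -43$)
$Q 2 \left(-4\right) = - 43 \cdot 2 \left(-4\right) = \left(-43\right) \left(-8\right) = 344$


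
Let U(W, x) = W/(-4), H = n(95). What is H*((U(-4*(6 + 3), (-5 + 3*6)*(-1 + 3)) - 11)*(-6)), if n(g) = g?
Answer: 1140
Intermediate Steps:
H = 95
U(W, x) = -W/4 (U(W, x) = W*(-1/4) = -W/4)
H*((U(-4*(6 + 3), (-5 + 3*6)*(-1 + 3)) - 11)*(-6)) = 95*((-(-1)*(6 + 3) - 11)*(-6)) = 95*((-(-1)*9 - 11)*(-6)) = 95*((-1/4*(-36) - 11)*(-6)) = 95*((9 - 11)*(-6)) = 95*(-2*(-6)) = 95*12 = 1140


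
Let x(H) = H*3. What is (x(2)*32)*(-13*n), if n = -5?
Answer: 12480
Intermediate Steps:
x(H) = 3*H
(x(2)*32)*(-13*n) = ((3*2)*32)*(-13*(-5)) = (6*32)*65 = 192*65 = 12480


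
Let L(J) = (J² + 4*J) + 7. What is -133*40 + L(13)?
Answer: -5092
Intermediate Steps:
L(J) = 7 + J² + 4*J
-133*40 + L(13) = -133*40 + (7 + 13² + 4*13) = -5320 + (7 + 169 + 52) = -5320 + 228 = -5092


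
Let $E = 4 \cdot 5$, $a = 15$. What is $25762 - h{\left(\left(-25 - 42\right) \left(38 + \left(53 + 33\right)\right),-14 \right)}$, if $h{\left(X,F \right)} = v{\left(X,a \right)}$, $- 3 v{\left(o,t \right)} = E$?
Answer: $\frac{77306}{3} \approx 25769.0$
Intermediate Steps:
$E = 20$
$v{\left(o,t \right)} = - \frac{20}{3}$ ($v{\left(o,t \right)} = \left(- \frac{1}{3}\right) 20 = - \frac{20}{3}$)
$h{\left(X,F \right)} = - \frac{20}{3}$
$25762 - h{\left(\left(-25 - 42\right) \left(38 + \left(53 + 33\right)\right),-14 \right)} = 25762 - - \frac{20}{3} = 25762 + \frac{20}{3} = \frac{77306}{3}$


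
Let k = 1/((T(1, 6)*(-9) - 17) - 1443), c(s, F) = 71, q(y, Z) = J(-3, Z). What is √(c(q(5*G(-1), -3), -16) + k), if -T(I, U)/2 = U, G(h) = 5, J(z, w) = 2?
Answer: 7*√3918/52 ≈ 8.4261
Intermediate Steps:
T(I, U) = -2*U
q(y, Z) = 2
k = -1/1352 (k = 1/((-2*6*(-9) - 17) - 1443) = 1/((-12*(-9) - 17) - 1443) = 1/((108 - 17) - 1443) = 1/(91 - 1443) = 1/(-1352) = -1/1352 ≈ -0.00073965)
√(c(q(5*G(-1), -3), -16) + k) = √(71 - 1/1352) = √(95991/1352) = 7*√3918/52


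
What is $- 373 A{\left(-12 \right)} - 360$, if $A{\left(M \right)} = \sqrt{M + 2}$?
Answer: $-360 - 373 i \sqrt{10} \approx -360.0 - 1179.5 i$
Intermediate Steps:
$A{\left(M \right)} = \sqrt{2 + M}$
$- 373 A{\left(-12 \right)} - 360 = - 373 \sqrt{2 - 12} - 360 = - 373 \sqrt{-10} - 360 = - 373 i \sqrt{10} - 360 = -360 - 373 i \sqrt{10}$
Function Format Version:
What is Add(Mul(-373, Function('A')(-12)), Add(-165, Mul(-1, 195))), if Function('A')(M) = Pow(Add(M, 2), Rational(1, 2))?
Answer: Add(-360, Mul(-373, I, Pow(10, Rational(1, 2)))) ≈ Add(-360.00, Mul(-1179.5, I))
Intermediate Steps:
Function('A')(M) = Pow(Add(2, M), Rational(1, 2))
Add(Mul(-373, Function('A')(-12)), Add(-165, Mul(-1, 195))) = Add(Mul(-373, Pow(Add(2, -12), Rational(1, 2))), Add(-165, Mul(-1, 195))) = Add(Mul(-373, Pow(-10, Rational(1, 2))), Add(-165, -195)) = Add(Mul(-373, Mul(I, Pow(10, Rational(1, 2)))), -360) = Add(Mul(-373, I, Pow(10, Rational(1, 2))), -360) = Add(-360, Mul(-373, I, Pow(10, Rational(1, 2))))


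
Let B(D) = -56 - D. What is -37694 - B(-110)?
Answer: -37748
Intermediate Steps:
-37694 - B(-110) = -37694 - (-56 - 1*(-110)) = -37694 - (-56 + 110) = -37694 - 1*54 = -37694 - 54 = -37748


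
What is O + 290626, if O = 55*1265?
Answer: 360201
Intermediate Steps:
O = 69575
O + 290626 = 69575 + 290626 = 360201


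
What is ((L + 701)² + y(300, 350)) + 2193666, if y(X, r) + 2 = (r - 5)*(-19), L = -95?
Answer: 2554345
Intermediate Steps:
y(X, r) = 93 - 19*r (y(X, r) = -2 + (r - 5)*(-19) = -2 + (-5 + r)*(-19) = -2 + (95 - 19*r) = 93 - 19*r)
((L + 701)² + y(300, 350)) + 2193666 = ((-95 + 701)² + (93 - 19*350)) + 2193666 = (606² + (93 - 6650)) + 2193666 = (367236 - 6557) + 2193666 = 360679 + 2193666 = 2554345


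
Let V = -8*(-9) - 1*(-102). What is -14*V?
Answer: -2436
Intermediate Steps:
V = 174 (V = 72 + 102 = 174)
-14*V = -14*174 = -2436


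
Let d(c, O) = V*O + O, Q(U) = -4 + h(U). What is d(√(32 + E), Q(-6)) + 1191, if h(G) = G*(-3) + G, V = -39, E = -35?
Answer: 887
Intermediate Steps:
h(G) = -2*G (h(G) = -3*G + G = -2*G)
Q(U) = -4 - 2*U
d(c, O) = -38*O (d(c, O) = -39*O + O = -38*O)
d(√(32 + E), Q(-6)) + 1191 = -38*(-4 - 2*(-6)) + 1191 = -38*(-4 + 12) + 1191 = -38*8 + 1191 = -304 + 1191 = 887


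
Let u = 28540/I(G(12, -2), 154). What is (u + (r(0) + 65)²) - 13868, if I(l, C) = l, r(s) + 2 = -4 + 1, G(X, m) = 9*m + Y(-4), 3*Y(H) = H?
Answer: -340582/29 ≈ -11744.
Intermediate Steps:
Y(H) = H/3
G(X, m) = -4/3 + 9*m (G(X, m) = 9*m + (⅓)*(-4) = 9*m - 4/3 = -4/3 + 9*m)
r(s) = -5 (r(s) = -2 + (-4 + 1) = -2 - 3 = -5)
u = -42810/29 (u = 28540/(-4/3 + 9*(-2)) = 28540/(-4/3 - 18) = 28540/(-58/3) = 28540*(-3/58) = -42810/29 ≈ -1476.2)
(u + (r(0) + 65)²) - 13868 = (-42810/29 + (-5 + 65)²) - 13868 = (-42810/29 + 60²) - 13868 = (-42810/29 + 3600) - 13868 = 61590/29 - 13868 = -340582/29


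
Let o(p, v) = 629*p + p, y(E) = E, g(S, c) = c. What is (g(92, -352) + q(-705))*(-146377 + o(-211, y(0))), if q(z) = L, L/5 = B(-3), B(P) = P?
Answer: 102505669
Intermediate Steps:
L = -15 (L = 5*(-3) = -15)
q(z) = -15
o(p, v) = 630*p
(g(92, -352) + q(-705))*(-146377 + o(-211, y(0))) = (-352 - 15)*(-146377 + 630*(-211)) = -367*(-146377 - 132930) = -367*(-279307) = 102505669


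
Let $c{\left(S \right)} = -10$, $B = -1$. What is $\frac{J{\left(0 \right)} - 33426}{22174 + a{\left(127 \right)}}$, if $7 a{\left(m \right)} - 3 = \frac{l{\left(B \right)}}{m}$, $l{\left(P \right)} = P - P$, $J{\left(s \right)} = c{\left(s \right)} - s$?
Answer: $- \frac{234052}{155221} \approx -1.5079$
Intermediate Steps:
$J{\left(s \right)} = -10 - s$
$l{\left(P \right)} = 0$
$a{\left(m \right)} = \frac{3}{7}$ ($a{\left(m \right)} = \frac{3}{7} + \frac{0 \frac{1}{m}}{7} = \frac{3}{7} + \frac{1}{7} \cdot 0 = \frac{3}{7} + 0 = \frac{3}{7}$)
$\frac{J{\left(0 \right)} - 33426}{22174 + a{\left(127 \right)}} = \frac{\left(-10 - 0\right) - 33426}{22174 + \frac{3}{7}} = \frac{\left(-10 + 0\right) - 33426}{\frac{155221}{7}} = \left(-10 - 33426\right) \frac{7}{155221} = \left(-33436\right) \frac{7}{155221} = - \frac{234052}{155221}$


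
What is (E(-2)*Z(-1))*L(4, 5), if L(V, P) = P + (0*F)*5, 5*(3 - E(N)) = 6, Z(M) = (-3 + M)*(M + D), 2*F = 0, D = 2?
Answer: -36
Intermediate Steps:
F = 0 (F = (½)*0 = 0)
Z(M) = (-3 + M)*(2 + M) (Z(M) = (-3 + M)*(M + 2) = (-3 + M)*(2 + M))
E(N) = 9/5 (E(N) = 3 - ⅕*6 = 3 - 6/5 = 9/5)
L(V, P) = P (L(V, P) = P + (0*0)*5 = P + 0*5 = P + 0 = P)
(E(-2)*Z(-1))*L(4, 5) = (9*(-6 + (-1)² - 1*(-1))/5)*5 = (9*(-6 + 1 + 1)/5)*5 = ((9/5)*(-4))*5 = -36/5*5 = -36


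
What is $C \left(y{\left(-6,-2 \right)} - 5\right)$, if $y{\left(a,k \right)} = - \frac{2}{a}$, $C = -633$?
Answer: $2954$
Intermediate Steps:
$C \left(y{\left(-6,-2 \right)} - 5\right) = - 633 \left(- \frac{2}{-6} - 5\right) = - 633 \left(\left(-2\right) \left(- \frac{1}{6}\right) - 5\right) = - 633 \left(\frac{1}{3} - 5\right) = \left(-633\right) \left(- \frac{14}{3}\right) = 2954$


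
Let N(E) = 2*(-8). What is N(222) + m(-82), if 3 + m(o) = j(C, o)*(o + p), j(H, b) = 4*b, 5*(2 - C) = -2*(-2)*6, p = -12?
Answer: 30813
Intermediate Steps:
C = -14/5 (C = 2 - (-2*(-2))*6/5 = 2 - 4*6/5 = 2 - ⅕*24 = 2 - 24/5 = -14/5 ≈ -2.8000)
m(o) = -3 + 4*o*(-12 + o) (m(o) = -3 + (4*o)*(o - 12) = -3 + (4*o)*(-12 + o) = -3 + 4*o*(-12 + o))
N(E) = -16
N(222) + m(-82) = -16 + (-3 - 48*(-82) + 4*(-82)²) = -16 + (-3 + 3936 + 4*6724) = -16 + (-3 + 3936 + 26896) = -16 + 30829 = 30813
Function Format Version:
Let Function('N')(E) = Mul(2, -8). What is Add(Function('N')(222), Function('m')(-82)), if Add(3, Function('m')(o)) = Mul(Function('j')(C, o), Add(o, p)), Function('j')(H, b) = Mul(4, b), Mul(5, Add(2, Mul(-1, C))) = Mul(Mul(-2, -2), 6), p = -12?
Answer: 30813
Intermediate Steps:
C = Rational(-14, 5) (C = Add(2, Mul(Rational(-1, 5), Mul(Mul(-2, -2), 6))) = Add(2, Mul(Rational(-1, 5), Mul(4, 6))) = Add(2, Mul(Rational(-1, 5), 24)) = Add(2, Rational(-24, 5)) = Rational(-14, 5) ≈ -2.8000)
Function('m')(o) = Add(-3, Mul(4, o, Add(-12, o))) (Function('m')(o) = Add(-3, Mul(Mul(4, o), Add(o, -12))) = Add(-3, Mul(Mul(4, o), Add(-12, o))) = Add(-3, Mul(4, o, Add(-12, o))))
Function('N')(E) = -16
Add(Function('N')(222), Function('m')(-82)) = Add(-16, Add(-3, Mul(-48, -82), Mul(4, Pow(-82, 2)))) = Add(-16, Add(-3, 3936, Mul(4, 6724))) = Add(-16, Add(-3, 3936, 26896)) = Add(-16, 30829) = 30813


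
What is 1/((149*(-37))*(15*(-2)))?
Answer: 1/165390 ≈ 6.0463e-6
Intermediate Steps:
1/((149*(-37))*(15*(-2))) = 1/(-5513*(-30)) = 1/165390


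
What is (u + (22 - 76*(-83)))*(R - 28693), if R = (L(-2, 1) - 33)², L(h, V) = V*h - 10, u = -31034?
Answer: 658806272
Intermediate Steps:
L(h, V) = -10 + V*h
R = 2025 (R = ((-10 + 1*(-2)) - 33)² = ((-10 - 2) - 33)² = (-12 - 33)² = (-45)² = 2025)
(u + (22 - 76*(-83)))*(R - 28693) = (-31034 + (22 - 76*(-83)))*(2025 - 28693) = (-31034 + (22 + 6308))*(-26668) = (-31034 + 6330)*(-26668) = -24704*(-26668) = 658806272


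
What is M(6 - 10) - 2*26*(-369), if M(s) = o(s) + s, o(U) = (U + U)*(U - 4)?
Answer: 19248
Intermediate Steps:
o(U) = 2*U*(-4 + U) (o(U) = (2*U)*(-4 + U) = 2*U*(-4 + U))
M(s) = s + 2*s*(-4 + s) (M(s) = 2*s*(-4 + s) + s = s + 2*s*(-4 + s))
M(6 - 10) - 2*26*(-369) = (6 - 10)*(-7 + 2*(6 - 10)) - 2*26*(-369) = -4*(-7 + 2*(-4)) - 52*(-369) = -4*(-7 - 8) + 19188 = -4*(-15) + 19188 = 60 + 19188 = 19248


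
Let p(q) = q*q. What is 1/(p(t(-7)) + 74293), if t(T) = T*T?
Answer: 1/76694 ≈ 1.3039e-5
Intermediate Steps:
t(T) = T**2
p(q) = q**2
1/(p(t(-7)) + 74293) = 1/(((-7)**2)**2 + 74293) = 1/(49**2 + 74293) = 1/(2401 + 74293) = 1/76694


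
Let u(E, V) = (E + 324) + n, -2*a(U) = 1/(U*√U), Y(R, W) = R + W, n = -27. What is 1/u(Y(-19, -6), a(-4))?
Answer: 1/272 ≈ 0.0036765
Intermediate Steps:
a(U) = -1/(2*U^(3/2))
u(E, V) = 297 + E (u(E, V) = (E + 324) - 27 = (324 + E) - 27 = 297 + E)
1/u(Y(-19, -6), a(-4)) = 1/(297 + (-19 - 6)) = 1/(297 - 25) = 1/272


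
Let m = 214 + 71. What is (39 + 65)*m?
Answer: 29640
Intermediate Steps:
m = 285
(39 + 65)*m = (39 + 65)*285 = 104*285 = 29640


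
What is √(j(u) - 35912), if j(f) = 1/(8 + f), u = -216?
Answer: I*√97106061/52 ≈ 189.5*I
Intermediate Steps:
√(j(u) - 35912) = √(1/(8 - 216) - 35912) = √(1/(-208) - 35912) = √(-1/208 - 35912) = √(-7469697/208) = I*√97106061/52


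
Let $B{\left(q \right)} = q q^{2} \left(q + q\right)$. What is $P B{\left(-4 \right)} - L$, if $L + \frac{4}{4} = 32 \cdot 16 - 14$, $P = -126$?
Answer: $-65009$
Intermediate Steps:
$B{\left(q \right)} = 2 q^{4}$ ($B{\left(q \right)} = q^{3} \cdot 2 q = 2 q^{4}$)
$L = 497$ ($L = -1 + \left(32 \cdot 16 - 14\right) = -1 + \left(512 - 14\right) = -1 + 498 = 497$)
$P B{\left(-4 \right)} - L = - 126 \cdot 2 \left(-4\right)^{4} - 497 = - 126 \cdot 2 \cdot 256 - 497 = \left(-126\right) 512 - 497 = -64512 - 497 = -65009$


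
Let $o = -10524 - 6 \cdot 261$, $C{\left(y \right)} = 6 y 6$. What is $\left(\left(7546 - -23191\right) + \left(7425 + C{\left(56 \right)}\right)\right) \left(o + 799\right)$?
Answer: $-453649798$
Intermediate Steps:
$C{\left(y \right)} = 36 y$
$o = -12090$ ($o = -10524 - 1566 = -12090$)
$\left(\left(7546 - -23191\right) + \left(7425 + C{\left(56 \right)}\right)\right) \left(o + 799\right) = \left(\left(7546 - -23191\right) + \left(7425 + 36 \cdot 56\right)\right) \left(-12090 + 799\right) = \left(\left(7546 + 23191\right) + \left(7425 + 2016\right)\right) \left(-11291\right) = \left(30737 + 9441\right) \left(-11291\right) = 40178 \left(-11291\right) = -453649798$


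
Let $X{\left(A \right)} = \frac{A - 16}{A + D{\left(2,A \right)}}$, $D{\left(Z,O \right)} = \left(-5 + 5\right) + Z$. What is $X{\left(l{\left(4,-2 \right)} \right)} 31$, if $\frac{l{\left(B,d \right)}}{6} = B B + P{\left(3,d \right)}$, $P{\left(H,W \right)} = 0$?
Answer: $\frac{1240}{49} \approx 25.306$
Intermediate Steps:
$D{\left(Z,O \right)} = Z$ ($D{\left(Z,O \right)} = 0 + Z = Z$)
$l{\left(B,d \right)} = 6 B^{2}$ ($l{\left(B,d \right)} = 6 \left(B B + 0\right) = 6 \left(B^{2} + 0\right) = 6 B^{2}$)
$X{\left(A \right)} = \frac{-16 + A}{2 + A}$ ($X{\left(A \right)} = \frac{A - 16}{A + 2} = \frac{-16 + A}{2 + A}$)
$X{\left(l{\left(4,-2 \right)} \right)} 31 = \frac{-16 + 6 \cdot 4^{2}}{2 + 6 \cdot 4^{2}} \cdot 31 = \frac{-16 + 6 \cdot 16}{2 + 6 \cdot 16} \cdot 31 = \frac{-16 + 96}{2 + 96} \cdot 31 = \frac{1}{98} \cdot 80 \cdot 31 = \frac{40}{49} \cdot 31 = \frac{1240}{49}$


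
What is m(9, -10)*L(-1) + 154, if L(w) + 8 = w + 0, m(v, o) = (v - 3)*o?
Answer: 694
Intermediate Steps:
m(v, o) = o*(-3 + v) (m(v, o) = (-3 + v)*o = o*(-3 + v))
L(w) = -8 + w (L(w) = -8 + (w + 0) = -8 + w)
m(9, -10)*L(-1) + 154 = (-10*(-3 + 9))*(-8 - 1) + 154 = -10*6*(-9) + 154 = -60*(-9) + 154 = 540 + 154 = 694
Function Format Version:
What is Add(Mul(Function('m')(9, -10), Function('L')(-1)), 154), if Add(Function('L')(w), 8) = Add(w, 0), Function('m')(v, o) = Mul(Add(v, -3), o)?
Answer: 694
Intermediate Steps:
Function('m')(v, o) = Mul(o, Add(-3, v)) (Function('m')(v, o) = Mul(Add(-3, v), o) = Mul(o, Add(-3, v)))
Function('L')(w) = Add(-8, w) (Function('L')(w) = Add(-8, Add(w, 0)) = Add(-8, w))
Add(Mul(Function('m')(9, -10), Function('L')(-1)), 154) = Add(Mul(Mul(-10, Add(-3, 9)), Add(-8, -1)), 154) = Add(Mul(Mul(-10, 6), -9), 154) = Add(Mul(-60, -9), 154) = Add(540, 154) = 694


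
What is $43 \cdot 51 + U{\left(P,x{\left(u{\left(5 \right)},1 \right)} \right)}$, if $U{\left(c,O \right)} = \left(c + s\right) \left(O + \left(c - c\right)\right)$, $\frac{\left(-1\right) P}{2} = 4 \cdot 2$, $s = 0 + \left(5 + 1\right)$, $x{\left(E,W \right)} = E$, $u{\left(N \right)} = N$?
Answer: $2143$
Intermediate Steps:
$s = 6$ ($s = 0 + 6 = 6$)
$P = -16$ ($P = - 2 \cdot 4 \cdot 2 = \left(-2\right) 8 = -16$)
$U{\left(c,O \right)} = O \left(6 + c\right)$ ($U{\left(c,O \right)} = \left(c + 6\right) \left(O + \left(c - c\right)\right) = \left(6 + c\right) \left(O + 0\right) = \left(6 + c\right) O = O \left(6 + c\right)$)
$43 \cdot 51 + U{\left(P,x{\left(u{\left(5 \right)},1 \right)} \right)} = 43 \cdot 51 + 5 \left(6 - 16\right) = 2193 + 5 \left(-10\right) = 2193 - 50 = 2143$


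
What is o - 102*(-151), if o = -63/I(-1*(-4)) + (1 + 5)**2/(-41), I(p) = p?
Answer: 2523201/164 ≈ 15385.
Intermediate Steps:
o = -2727/164 (o = -63/((-1*(-4))) + (1 + 5)**2/(-41) = -63/4 + 6**2*(-1/41) = -63*1/4 + 36*(-1/41) = -63/4 - 36/41 = -2727/164 ≈ -16.628)
o - 102*(-151) = -2727/164 - 102*(-151) = -2727/164 + 15402 = 2523201/164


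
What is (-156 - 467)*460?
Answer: -286580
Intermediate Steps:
(-156 - 467)*460 = -623*460 = -286580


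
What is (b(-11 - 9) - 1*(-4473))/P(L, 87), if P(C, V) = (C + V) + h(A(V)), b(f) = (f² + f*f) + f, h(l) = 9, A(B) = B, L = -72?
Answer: 1751/8 ≈ 218.88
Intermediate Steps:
b(f) = f + 2*f² (b(f) = (f² + f²) + f = 2*f² + f = f + 2*f²)
P(C, V) = 9 + C + V (P(C, V) = (C + V) + 9 = 9 + C + V)
(b(-11 - 9) - 1*(-4473))/P(L, 87) = ((-11 - 9)*(1 + 2*(-11 - 9)) - 1*(-4473))/(9 - 72 + 87) = (-20*(1 + 2*(-20)) + 4473)/24 = (-20*(1 - 40) + 4473)*(1/24) = (-20*(-39) + 4473)*(1/24) = (780 + 4473)*(1/24) = 5253*(1/24) = 1751/8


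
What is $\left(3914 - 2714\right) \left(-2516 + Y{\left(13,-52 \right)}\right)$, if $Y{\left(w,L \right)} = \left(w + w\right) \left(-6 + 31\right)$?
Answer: $-2239200$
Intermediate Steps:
$Y{\left(w,L \right)} = 50 w$ ($Y{\left(w,L \right)} = 2 w 25 = 50 w$)
$\left(3914 - 2714\right) \left(-2516 + Y{\left(13,-52 \right)}\right) = \left(3914 - 2714\right) \left(-2516 + 50 \cdot 13\right) = 1200 \left(-2516 + 650\right) = 1200 \left(-1866\right) = -2239200$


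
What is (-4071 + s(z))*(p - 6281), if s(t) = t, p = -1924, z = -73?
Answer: 34001520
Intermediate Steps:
(-4071 + s(z))*(p - 6281) = (-4071 - 73)*(-1924 - 6281) = -4144*(-8205) = 34001520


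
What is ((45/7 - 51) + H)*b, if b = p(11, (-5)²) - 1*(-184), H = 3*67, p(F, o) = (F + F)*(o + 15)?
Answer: 166440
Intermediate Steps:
p(F, o) = 2*F*(15 + o) (p(F, o) = (2*F)*(15 + o) = 2*F*(15 + o))
H = 201
b = 1064 (b = 2*11*(15 + (-5)²) - 1*(-184) = 2*11*(15 + 25) + 184 = 2*11*40 + 184 = 880 + 184 = 1064)
((45/7 - 51) + H)*b = ((45/7 - 51) + 201)*1064 = (-312/7 + 201)*1064 = (1095/7)*1064 = 166440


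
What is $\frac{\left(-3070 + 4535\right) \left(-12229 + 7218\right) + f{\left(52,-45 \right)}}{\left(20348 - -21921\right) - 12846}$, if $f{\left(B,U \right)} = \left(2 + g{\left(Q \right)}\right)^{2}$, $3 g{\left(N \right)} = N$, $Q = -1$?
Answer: $- \frac{66070010}{264807} \approx -249.5$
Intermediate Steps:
$g{\left(N \right)} = \frac{N}{3}$
$f{\left(B,U \right)} = \frac{25}{9}$ ($f{\left(B,U \right)} = \left(2 + \frac{1}{3} \left(-1\right)\right)^{2} = \left(2 - \frac{1}{3}\right)^{2} = \left(\frac{5}{3}\right)^{2} = \frac{25}{9}$)
$\frac{\left(-3070 + 4535\right) \left(-12229 + 7218\right) + f{\left(52,-45 \right)}}{\left(20348 - -21921\right) - 12846} = \frac{\left(-3070 + 4535\right) \left(-12229 + 7218\right) + \frac{25}{9}}{\left(20348 - -21921\right) - 12846} = \frac{1465 \left(-5011\right) + \frac{25}{9}}{\left(20348 + 21921\right) + \left(9483 - 22329\right)} = \frac{-7341115 + \frac{25}{9}}{42269 - 12846} = - \frac{66070010}{9 \cdot 29423} = \left(- \frac{66070010}{9}\right) \frac{1}{29423} = - \frac{66070010}{264807}$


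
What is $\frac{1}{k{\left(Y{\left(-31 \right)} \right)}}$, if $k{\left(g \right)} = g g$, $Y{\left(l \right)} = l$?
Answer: $\frac{1}{961} \approx 0.0010406$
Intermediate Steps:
$k{\left(g \right)} = g^{2}$
$\frac{1}{k{\left(Y{\left(-31 \right)} \right)}} = \frac{1}{\left(-31\right)^{2}} = \frac{1}{961}$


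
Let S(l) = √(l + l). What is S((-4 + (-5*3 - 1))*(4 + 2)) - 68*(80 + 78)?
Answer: -10744 + 4*I*√15 ≈ -10744.0 + 15.492*I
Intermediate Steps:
S(l) = √2*√l (S(l) = √(2*l) = √2*√l)
S((-4 + (-5*3 - 1))*(4 + 2)) - 68*(80 + 78) = √2*√((-4 + (-5*3 - 1))*(4 + 2)) - 68*(80 + 78) = √2*√((-4 + (-15 - 1))*6) - 68*158 = √2*√((-4 - 16)*6) - 10744 = √2*√(-20*6) - 10744 = √2*√(-120) - 10744 = √2*(2*I*√30) - 10744 = 4*I*√15 - 10744 = -10744 + 4*I*√15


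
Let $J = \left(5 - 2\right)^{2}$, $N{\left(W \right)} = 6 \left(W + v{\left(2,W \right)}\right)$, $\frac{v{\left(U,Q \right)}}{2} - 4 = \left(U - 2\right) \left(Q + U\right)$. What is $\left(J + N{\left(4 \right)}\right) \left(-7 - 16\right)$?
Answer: $-1863$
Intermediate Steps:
$v{\left(U,Q \right)} = 8 + 2 \left(-2 + U\right) \left(Q + U\right)$ ($v{\left(U,Q \right)} = 8 + 2 \left(U - 2\right) \left(Q + U\right) = 8 + 2 \left(-2 + U\right) \left(Q + U\right)$)
$N{\left(W \right)} = 48 + 6 W$ ($N{\left(W \right)} = 6 \left(W + \left(8 - 4 W - 8 + 2 \cdot 2^{2} + 2 W 2\right)\right) = 6 \left(W + \left(8 - 4 W - 8 + 2 \cdot 4 + 4 W\right)\right) = 6 \left(W + \left(8 - 4 W - 8 + 8 + 4 W\right)\right) = 6 \left(W + 8\right) = 6 \left(8 + W\right) = 48 + 6 W$)
$J = 9$ ($J = 3^{2} = 9$)
$\left(J + N{\left(4 \right)}\right) \left(-7 - 16\right) = \left(9 + \left(48 + 6 \cdot 4\right)\right) \left(-7 - 16\right) = \left(9 + \left(48 + 24\right)\right) \left(-23\right) = \left(9 + 72\right) \left(-23\right) = 81 \left(-23\right) = -1863$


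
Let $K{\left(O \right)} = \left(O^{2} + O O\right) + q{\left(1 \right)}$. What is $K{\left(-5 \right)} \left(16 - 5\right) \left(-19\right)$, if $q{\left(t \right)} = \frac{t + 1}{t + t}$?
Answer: $-10659$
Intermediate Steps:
$q{\left(t \right)} = \frac{1 + t}{2 t}$
$K{\left(O \right)} = 1 + 2 O^{2}$ ($K{\left(O \right)} = \left(O^{2} + O O\right) + \frac{1 + 1}{2 \cdot 1} = \left(O^{2} + O^{2}\right) + \frac{1}{2} \cdot 1 \cdot 2 = 2 O^{2} + 1 = 1 + 2 O^{2}$)
$K{\left(-5 \right)} \left(16 - 5\right) \left(-19\right) = \left(1 + 2 \left(-5\right)^{2}\right) \left(16 - 5\right) \left(-19\right) = \left(1 + 2 \cdot 25\right) 11 \left(-19\right) = \left(1 + 50\right) \left(-209\right) = 51 \left(-209\right) = -10659$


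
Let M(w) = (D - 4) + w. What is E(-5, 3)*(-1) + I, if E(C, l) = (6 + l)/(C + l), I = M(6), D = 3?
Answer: 19/2 ≈ 9.5000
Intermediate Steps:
M(w) = -1 + w (M(w) = (3 - 4) + w = -1 + w)
I = 5 (I = -1 + 6 = 5)
E(C, l) = (6 + l)/(C + l)
E(-5, 3)*(-1) + I = ((6 + 3)/(-5 + 3))*(-1) + 5 = (9/(-2))*(-1) + 5 = -½*9*(-1) + 5 = -9/2*(-1) + 5 = 9/2 + 5 = 19/2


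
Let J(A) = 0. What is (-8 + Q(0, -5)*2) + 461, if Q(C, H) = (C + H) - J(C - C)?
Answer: 443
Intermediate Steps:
Q(C, H) = C + H (Q(C, H) = (C + H) - 1*0 = (C + H) + 0 = C + H)
(-8 + Q(0, -5)*2) + 461 = (-8 + (0 - 5)*2) + 461 = (-8 - 5*2) + 461 = (-8 - 10) + 461 = -18 + 461 = 443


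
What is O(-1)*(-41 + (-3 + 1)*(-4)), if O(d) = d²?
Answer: -33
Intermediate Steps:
O(-1)*(-41 + (-3 + 1)*(-4)) = (-1)²*(-41 + (-3 + 1)*(-4)) = 1*(-41 - 2*(-4)) = 1*(-41 + 8) = 1*(-33) = -33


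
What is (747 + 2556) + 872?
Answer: 4175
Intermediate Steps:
(747 + 2556) + 872 = 3303 + 872 = 4175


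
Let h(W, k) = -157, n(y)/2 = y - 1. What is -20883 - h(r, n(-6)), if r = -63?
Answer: -20726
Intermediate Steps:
n(y) = -2 + 2*y (n(y) = 2*(y - 1) = 2*(-1 + y) = -2 + 2*y)
-20883 - h(r, n(-6)) = -20883 - 1*(-157) = -20883 + 157 = -20726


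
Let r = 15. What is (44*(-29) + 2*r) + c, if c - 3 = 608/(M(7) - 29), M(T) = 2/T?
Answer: -254099/201 ≈ -1264.2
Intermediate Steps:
c = -3653/201 (c = 3 + 608/(2/7 - 29) = 3 + 608/(-201/7) = 3 - 7/201*608 = 3 - 4256/201 = -3653/201 ≈ -18.174)
(44*(-29) + 2*r) + c = (44*(-29) + 2*15) - 3653/201 = (-1276 + 30) - 3653/201 = -1246 - 3653/201 = -254099/201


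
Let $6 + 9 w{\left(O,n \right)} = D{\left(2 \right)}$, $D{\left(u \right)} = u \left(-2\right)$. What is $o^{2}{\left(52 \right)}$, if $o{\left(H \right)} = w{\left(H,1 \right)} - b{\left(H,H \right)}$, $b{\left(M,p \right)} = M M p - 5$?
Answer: $\frac{1601330800969}{81} \approx 1.977 \cdot 10^{10}$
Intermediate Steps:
$b{\left(M,p \right)} = -5 + p M^{2}$ ($b{\left(M,p \right)} = M^{2} p - 5 = p M^{2} - 5 = -5 + p M^{2}$)
$D{\left(u \right)} = - 2 u$
$w{\left(O,n \right)} = - \frac{10}{9}$ ($w{\left(O,n \right)} = - \frac{2}{3} + \frac{\left(-2\right) 2}{9} = - \frac{2}{3} + \frac{1}{9} \left(-4\right) = - \frac{2}{3} - \frac{4}{9} = - \frac{10}{9}$)
$o{\left(H \right)} = \frac{35}{9} - H^{3}$ ($o{\left(H \right)} = - \frac{10}{9} - \left(-5 + H H^{2}\right) = - \frac{10}{9} - \left(-5 + H^{3}\right) = \frac{35}{9} - H^{3}$)
$o^{2}{\left(52 \right)} = \left(\frac{35}{9} - 52^{3}\right)^{2} = \left(\frac{35}{9} - 140608\right)^{2} = \left(- \frac{1265437}{9}\right)^{2} = \frac{1601330800969}{81}$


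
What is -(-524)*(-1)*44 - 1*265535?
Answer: -288591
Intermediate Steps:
-(-524)*(-1)*44 - 1*265535 = -131*4*44 - 265535 = -524*44 - 265535 = -23056 - 265535 = -288591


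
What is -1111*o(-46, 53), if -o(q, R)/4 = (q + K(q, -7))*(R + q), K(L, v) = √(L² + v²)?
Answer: -1430968 + 31108*√2165 ≈ 16474.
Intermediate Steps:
o(q, R) = -4*(R + q)*(q + √(49 + q²)) (o(q, R) = -4*(q + √(q² + (-7)²))*(R + q) = -4*(q + √(q² + 49))*(R + q) = -4*(q + √(49 + q²))*(R + q) = -4*(R + q)*(q + √(49 + q²)))
-1111*o(-46, 53) = -1111*(-4*(-46)² - 4*53*(-46) - 4*53*√(49 + (-46)²) - 4*(-46)*√(49 + (-46)²)) = -1111*(-4*2116 + 9752 - 4*53*√(49 + 2116) - 4*(-46)*√(49 + 2116)) = -1111*(-8464 + 9752 - 4*53*√2165 - 4*(-46)*√2165) = -1111*(-8464 + 9752 - 212*√2165 + 184*√2165) = -1111*(1288 - 28*√2165) = -1430968 + 31108*√2165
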